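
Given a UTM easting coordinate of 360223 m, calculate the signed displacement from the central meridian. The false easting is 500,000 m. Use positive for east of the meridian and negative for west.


displacement = 360223 - 500000 = -139777 m

-139777 m


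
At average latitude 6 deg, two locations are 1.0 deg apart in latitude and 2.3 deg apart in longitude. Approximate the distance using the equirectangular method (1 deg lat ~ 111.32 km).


dlat_km = 1.0 * 111.32 = 111.32
dlon_km = 2.3 * 111.32 * cos(6) ≈ 254.633
dist = sqrt(111.32^2 + 254.633^2) ≈ 277.9 km

277.9 km


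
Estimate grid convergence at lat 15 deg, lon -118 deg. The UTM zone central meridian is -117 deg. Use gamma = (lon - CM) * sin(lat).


gamma = (-118 - -117) * sin(15) = -1 * 0.258819 = -0.259 degrees

-0.259 degrees


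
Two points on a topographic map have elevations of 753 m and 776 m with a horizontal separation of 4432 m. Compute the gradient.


gradient = (776 - 753) / 4432 = 23 / 4432 = 0.0052

0.0052


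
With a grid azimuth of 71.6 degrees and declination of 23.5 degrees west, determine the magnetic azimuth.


magnetic azimuth = grid azimuth - declination (east +ve)
mag_az = 71.6 - -23.5 = 95.1 degrees

95.1 degrees


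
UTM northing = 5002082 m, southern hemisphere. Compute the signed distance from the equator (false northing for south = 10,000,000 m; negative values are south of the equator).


For southern: actual = 5002082 - 10000000 = -4997918 m

-4997918 m


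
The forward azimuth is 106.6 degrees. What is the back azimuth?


back azimuth = (106.6 + 180) mod 360 = 286.6 degrees

286.6 degrees


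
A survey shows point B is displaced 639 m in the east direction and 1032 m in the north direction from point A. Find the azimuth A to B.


az = atan2(639, 1032) = 31.8 deg
adjusted to 0-360: 31.8 degrees

31.8 degrees


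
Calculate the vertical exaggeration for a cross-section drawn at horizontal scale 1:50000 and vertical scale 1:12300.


VE = horizontal_scale / vertical_scale = 50000 / 12300 ≈ 4.1

4.1x


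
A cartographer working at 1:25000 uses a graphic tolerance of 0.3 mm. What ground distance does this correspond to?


ground = 0.3 mm * 25000 / 1000 = 7.5 m

7.5 m


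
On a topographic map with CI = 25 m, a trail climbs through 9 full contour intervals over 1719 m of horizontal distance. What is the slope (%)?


elevation change = 9 * 25 = 225 m
slope = 225 / 1719 * 100 = 13.1%

13.1%


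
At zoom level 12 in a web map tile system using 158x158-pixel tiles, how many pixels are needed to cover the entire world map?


tiles per axis = 2^12 = 4096
total tiles = 4096^2 = 16777216
pixels per axis = 4096 * 158 = 647168
total pixels = 647168^2 = 418826420224

418826420224 pixels


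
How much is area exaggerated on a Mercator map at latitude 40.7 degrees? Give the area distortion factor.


area_distortion = 1/cos^2(40.7) = 1.74

1.74


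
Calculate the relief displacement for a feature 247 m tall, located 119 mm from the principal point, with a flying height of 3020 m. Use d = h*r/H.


d = h * r / H = 247 * 119 / 3020 = 9.73 mm

9.73 mm


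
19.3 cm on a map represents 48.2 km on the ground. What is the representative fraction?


ground = 48.2 km = 4820000 cm; RF denominator = ground / map = 4820000 / 19.3 ≈ 249741; RF = 1:249741

1:249741


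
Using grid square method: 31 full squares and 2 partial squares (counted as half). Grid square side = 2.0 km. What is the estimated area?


effective squares = 31 + 2 * 0.5 = 32.0
area = 32.0 * 4.0 = 128.0 km^2

128.0 km^2


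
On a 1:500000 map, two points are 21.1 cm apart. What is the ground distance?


ground = 21.1 cm * 500000 / 100 = 105500.0 m = 105.5 km

105.5 km


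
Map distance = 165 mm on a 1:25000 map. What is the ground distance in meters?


ground = 165 mm * 25000 / 1000 = 4125.0 m

4125.0 m


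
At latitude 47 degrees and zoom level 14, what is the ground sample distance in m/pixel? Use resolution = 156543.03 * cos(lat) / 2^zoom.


res = 156543.03 * cos(47) / 2^14 = 156543.03 * 0.68199836 / 16384 = 6.52 m/pixel

6.52 m/pixel


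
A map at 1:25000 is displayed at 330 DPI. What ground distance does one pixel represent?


pixel_cm = 2.54 / 330 ≈ 0.007697 cm
ground = pixel_cm * 25000 / 100 = 2.54 * 25000 / (330 * 100) = 63500 / 33000 ≈ 1.92 m

1.92 m


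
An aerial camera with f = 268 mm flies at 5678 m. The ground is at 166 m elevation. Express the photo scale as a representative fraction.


scale = f / (H - h) = 268 mm / 5512 m = 268 / 5512000 = 1:20567

1:20567


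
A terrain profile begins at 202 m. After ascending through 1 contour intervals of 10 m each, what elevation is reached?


elevation = 202 + 1 * 10 = 212 m

212 m


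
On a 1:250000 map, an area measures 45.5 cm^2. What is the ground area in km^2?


ground_area = 45.5 * (250000/100)^2 = 284375000.0 m^2 = 284.375 km^2

284.375 km^2


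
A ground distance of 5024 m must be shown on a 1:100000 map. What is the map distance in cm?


map_cm = 5024 * 100 / 100000 = 5.024 cm ≈ 5.02 cm

5.02 cm


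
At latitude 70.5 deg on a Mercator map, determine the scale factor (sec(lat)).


SF = 1 / cos(70.5) = 1 / 0.333807 = 2.996

2.996


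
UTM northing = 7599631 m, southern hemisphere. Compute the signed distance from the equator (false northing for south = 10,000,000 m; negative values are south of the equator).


For southern: actual = 7599631 - 10000000 = -2400369 m

-2400369 m


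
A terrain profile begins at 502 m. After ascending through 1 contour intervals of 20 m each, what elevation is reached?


elevation = 502 + 1 * 20 = 522 m

522 m


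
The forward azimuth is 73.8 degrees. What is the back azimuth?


back azimuth = (73.8 + 180) mod 360 = 253.8 degrees

253.8 degrees


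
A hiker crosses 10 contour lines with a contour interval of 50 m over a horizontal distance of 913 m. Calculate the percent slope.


elevation change = 10 * 50 = 500 m
slope = 500 / 913 * 100 = 54.8%

54.8%


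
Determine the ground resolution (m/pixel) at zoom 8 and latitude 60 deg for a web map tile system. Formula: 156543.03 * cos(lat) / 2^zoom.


res = 156543.03 * cos(60) / 2^8 = 156543.03 * 0.5 / 256 = 305.75 m/pixel

305.75 m/pixel


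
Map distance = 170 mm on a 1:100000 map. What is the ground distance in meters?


ground = 170 mm * 100000 / 1000 = 17000.0 m

17000.0 m


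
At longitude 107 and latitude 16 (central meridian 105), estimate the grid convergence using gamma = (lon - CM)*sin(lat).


gamma = (107 - 105) * sin(16) = 2 * 0.275637 = 0.551 degrees

0.551 degrees


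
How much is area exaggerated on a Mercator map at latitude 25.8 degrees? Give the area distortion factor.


area_distortion = 1/cos^2(25.8) = 1.234

1.234


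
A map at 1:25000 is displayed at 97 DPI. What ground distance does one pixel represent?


pixel_cm = 2.54 / 97 ≈ 0.026186 cm
ground = pixel_cm * 25000 / 100 = 2.54 * 25000 / (97 * 100) = 63500 / 9700 ≈ 6.55 m

6.55 m


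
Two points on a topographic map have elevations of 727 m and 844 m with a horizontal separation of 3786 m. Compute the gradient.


gradient = (844 - 727) / 3786 = 117 / 3786 = 0.0309

0.0309


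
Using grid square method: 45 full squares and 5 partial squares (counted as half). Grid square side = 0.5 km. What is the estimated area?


effective squares = 45 + 5 * 0.5 = 47.5
area = 47.5 * 0.25 = 11.875 km^2

11.875 km^2


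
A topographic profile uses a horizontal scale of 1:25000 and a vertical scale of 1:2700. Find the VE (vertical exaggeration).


VE = horizontal_scale / vertical_scale = 25000 / 2700 ≈ 9.3

9.3x


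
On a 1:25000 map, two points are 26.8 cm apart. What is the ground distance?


ground = 26.8 cm * 25000 / 100 = 6700.0 m = 6.7 km

6.7 km


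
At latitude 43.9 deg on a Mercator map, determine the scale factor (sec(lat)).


SF = 1 / cos(43.9) = 1 / 0.720551 = 1.388

1.388


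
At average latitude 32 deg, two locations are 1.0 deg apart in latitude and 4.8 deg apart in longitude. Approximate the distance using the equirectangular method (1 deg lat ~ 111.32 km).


dlat_km = 1.0 * 111.32 = 111.32
dlon_km = 4.8 * 111.32 * cos(32) ≈ 453.143
dist = sqrt(111.32^2 + 453.143^2) ≈ 466.6 km

466.6 km


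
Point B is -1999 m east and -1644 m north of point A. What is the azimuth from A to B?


az = atan2(-1999, -1644) = -129.4 deg
adjusted to 0-360: 230.6 degrees

230.6 degrees


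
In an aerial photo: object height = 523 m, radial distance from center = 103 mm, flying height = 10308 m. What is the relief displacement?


d = h * r / H = 523 * 103 / 10308 = 5.23 mm

5.23 mm


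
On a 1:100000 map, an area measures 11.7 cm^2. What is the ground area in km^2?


ground_area = 11.7 * (100000/100)^2 = 11700000.0 m^2 = 11.7 km^2

11.7 km^2


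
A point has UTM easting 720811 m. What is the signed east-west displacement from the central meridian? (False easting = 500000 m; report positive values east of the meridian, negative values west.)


displacement = 720811 - 500000 = 220811 m

220811 m


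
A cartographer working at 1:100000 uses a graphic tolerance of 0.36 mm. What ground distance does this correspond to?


ground = 0.36 mm * 100000 / 1000 = 36.0 m

36.0 m


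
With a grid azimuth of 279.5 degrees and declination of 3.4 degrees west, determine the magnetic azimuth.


magnetic azimuth = grid azimuth - declination (east +ve)
mag_az = 279.5 - -3.4 = 282.9 degrees

282.9 degrees


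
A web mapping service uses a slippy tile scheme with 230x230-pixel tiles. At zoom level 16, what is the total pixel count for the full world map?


tiles per axis = 2^16 = 65536
total tiles = 65536^2 = 4294967296
pixels per axis = 65536 * 230 = 15073280
total pixels = 15073280^2 = 227203769958400

227203769958400 pixels


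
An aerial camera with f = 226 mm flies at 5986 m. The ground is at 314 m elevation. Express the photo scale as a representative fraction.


scale = f / (H - h) = 226 mm / 5672 m = 226 / 5672000 = 1:25097

1:25097


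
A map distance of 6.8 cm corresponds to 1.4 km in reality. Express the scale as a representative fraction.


ground = 1.4 km = 140000 cm; RF denominator = ground / map = 140000 / 6.8 ≈ 20588; RF = 1:20588

1:20588


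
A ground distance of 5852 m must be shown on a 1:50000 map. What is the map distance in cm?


map_cm = 5852 * 100 / 50000 = 11.704 cm ≈ 11.7 cm

11.7 cm


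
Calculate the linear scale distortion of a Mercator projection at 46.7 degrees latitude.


SF = 1 / cos(46.7) = 1 / 0.685818 = 1.458

1.458


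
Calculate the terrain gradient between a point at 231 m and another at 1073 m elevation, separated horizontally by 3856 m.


gradient = (1073 - 231) / 3856 = 842 / 3856 = 0.2184

0.2184


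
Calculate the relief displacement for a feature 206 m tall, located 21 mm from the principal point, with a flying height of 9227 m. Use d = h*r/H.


d = h * r / H = 206 * 21 / 9227 = 0.47 mm

0.47 mm


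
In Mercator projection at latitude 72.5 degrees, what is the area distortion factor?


area_distortion = 1/cos^2(72.5) = 11.059

11.059


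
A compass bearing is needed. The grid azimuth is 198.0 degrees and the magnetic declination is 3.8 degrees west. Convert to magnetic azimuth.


magnetic azimuth = grid azimuth - declination (east +ve)
mag_az = 198.0 - -3.8 = 201.8 degrees

201.8 degrees


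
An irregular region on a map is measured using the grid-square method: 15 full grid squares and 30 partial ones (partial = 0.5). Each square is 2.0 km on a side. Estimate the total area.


effective squares = 15 + 30 * 0.5 = 30.0
area = 30.0 * 4.0 = 120.0 km^2

120.0 km^2


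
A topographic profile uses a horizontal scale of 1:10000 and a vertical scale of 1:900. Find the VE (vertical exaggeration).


VE = horizontal_scale / vertical_scale = 10000 / 900 ≈ 11.1

11.1x


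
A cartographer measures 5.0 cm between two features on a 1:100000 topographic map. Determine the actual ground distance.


ground = 5.0 cm * 100000 / 100 = 5000.0 m = 5.0 km

5.0 km


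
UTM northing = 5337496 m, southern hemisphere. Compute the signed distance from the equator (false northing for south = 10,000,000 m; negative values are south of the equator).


For southern: actual = 5337496 - 10000000 = -4662504 m

-4662504 m


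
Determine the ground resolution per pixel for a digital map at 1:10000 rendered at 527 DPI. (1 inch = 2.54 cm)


pixel_cm = 2.54 / 527 ≈ 0.00482 cm
ground = pixel_cm * 10000 / 100 = 2.54 * 10000 / (527 * 100) = 25400 / 52700 ≈ 0.48 m

0.48 m


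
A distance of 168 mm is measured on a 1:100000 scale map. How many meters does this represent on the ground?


ground = 168 mm * 100000 / 1000 = 16800.0 m

16800.0 m


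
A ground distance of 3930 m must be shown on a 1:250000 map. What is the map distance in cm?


map_cm = 3930 * 100 / 250000 = 1.572 cm ≈ 1.57 cm

1.57 cm


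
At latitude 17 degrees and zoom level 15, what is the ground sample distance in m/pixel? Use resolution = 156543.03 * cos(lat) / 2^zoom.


res = 156543.03 * cos(17) / 2^15 = 156543.03 * 0.95630476 / 32768 = 4.57 m/pixel

4.57 m/pixel


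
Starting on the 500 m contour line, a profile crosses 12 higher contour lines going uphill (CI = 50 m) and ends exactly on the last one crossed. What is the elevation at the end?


elevation = 500 + 12 * 50 = 1100 m

1100 m


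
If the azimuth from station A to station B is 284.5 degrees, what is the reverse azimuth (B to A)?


back azimuth = (284.5 + 180) mod 360 = 104.5 degrees

104.5 degrees


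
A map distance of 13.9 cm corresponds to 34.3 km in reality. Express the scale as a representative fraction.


ground = 34.3 km = 3430000 cm; RF denominator = ground / map = 3430000 / 13.9 ≈ 246763; RF = 1:246763

1:246763


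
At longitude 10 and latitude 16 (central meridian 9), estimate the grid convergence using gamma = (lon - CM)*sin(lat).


gamma = (10 - 9) * sin(16) = 1 * 0.275637 = 0.276 degrees

0.276 degrees


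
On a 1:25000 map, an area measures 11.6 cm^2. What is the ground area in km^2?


ground_area = 11.6 * (25000/100)^2 = 725000.0 m^2 = 0.725 km^2

0.725 km^2


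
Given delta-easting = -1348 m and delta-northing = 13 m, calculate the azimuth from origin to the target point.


az = atan2(-1348, 13) = -89.4 deg
adjusted to 0-360: 270.6 degrees

270.6 degrees


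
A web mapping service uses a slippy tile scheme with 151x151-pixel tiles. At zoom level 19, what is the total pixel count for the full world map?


tiles per axis = 2^19 = 524288
total tiles = 524288^2 = 274877906944
pixels per axis = 524288 * 151 = 79167488
total pixels = 79167488^2 = 6267491156230144

6267491156230144 pixels


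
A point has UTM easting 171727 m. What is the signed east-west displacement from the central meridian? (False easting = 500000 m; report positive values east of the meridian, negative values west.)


displacement = 171727 - 500000 = -328273 m

-328273 m


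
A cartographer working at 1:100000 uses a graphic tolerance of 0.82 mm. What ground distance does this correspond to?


ground = 0.82 mm * 100000 / 1000 = 82.0 m

82.0 m


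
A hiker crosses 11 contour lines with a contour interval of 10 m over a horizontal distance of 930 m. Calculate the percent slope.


elevation change = 11 * 10 = 110 m
slope = 110 / 930 * 100 = 11.8%

11.8%


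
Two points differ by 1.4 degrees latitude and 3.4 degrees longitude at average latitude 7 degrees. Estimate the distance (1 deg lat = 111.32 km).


dlat_km = 1.4 * 111.32 = 155.848
dlon_km = 3.4 * 111.32 * cos(7) ≈ 375.667
dist = sqrt(155.848^2 + 375.667^2) ≈ 406.7 km

406.7 km


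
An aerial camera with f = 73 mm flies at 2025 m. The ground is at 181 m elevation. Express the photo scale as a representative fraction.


scale = f / (H - h) = 73 mm / 1844 m = 73 / 1844000 = 1:25260

1:25260


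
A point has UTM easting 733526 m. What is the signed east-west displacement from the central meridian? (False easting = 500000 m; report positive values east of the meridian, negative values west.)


displacement = 733526 - 500000 = 233526 m

233526 m


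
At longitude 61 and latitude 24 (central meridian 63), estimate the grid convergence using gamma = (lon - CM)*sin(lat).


gamma = (61 - 63) * sin(24) = -2 * 0.406737 = -0.813 degrees

-0.813 degrees


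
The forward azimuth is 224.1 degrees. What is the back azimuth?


back azimuth = (224.1 + 180) mod 360 = 44.1 degrees

44.1 degrees


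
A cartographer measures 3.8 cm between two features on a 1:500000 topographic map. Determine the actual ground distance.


ground = 3.8 cm * 500000 / 100 = 19000.0 m = 19.0 km

19.0 km


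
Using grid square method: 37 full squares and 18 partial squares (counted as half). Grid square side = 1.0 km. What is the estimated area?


effective squares = 37 + 18 * 0.5 = 46.0
area = 46.0 * 1.0 = 46.0 km^2

46.0 km^2


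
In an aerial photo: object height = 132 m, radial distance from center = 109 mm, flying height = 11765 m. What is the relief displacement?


d = h * r / H = 132 * 109 / 11765 = 1.22 mm

1.22 mm


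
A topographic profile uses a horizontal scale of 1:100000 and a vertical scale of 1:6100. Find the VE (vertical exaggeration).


VE = horizontal_scale / vertical_scale = 100000 / 6100 ≈ 16.4

16.4x


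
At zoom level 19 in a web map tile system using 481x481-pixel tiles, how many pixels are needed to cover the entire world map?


tiles per axis = 2^19 = 524288
total tiles = 524288^2 = 274877906944
pixels per axis = 524288 * 481 = 252182528
total pixels = 252182528^2 = 63596027428470784

63596027428470784 pixels


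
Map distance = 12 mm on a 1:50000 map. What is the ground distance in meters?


ground = 12 mm * 50000 / 1000 = 600.0 m

600.0 m


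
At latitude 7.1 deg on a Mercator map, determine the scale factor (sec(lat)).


SF = 1 / cos(7.1) = 1 / 0.992332 = 1.008

1.008


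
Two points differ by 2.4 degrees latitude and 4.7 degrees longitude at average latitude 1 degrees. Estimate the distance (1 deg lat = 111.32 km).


dlat_km = 2.4 * 111.32 = 267.168
dlon_km = 4.7 * 111.32 * cos(1) ≈ 523.124
dist = sqrt(267.168^2 + 523.124^2) ≈ 587.4 km

587.4 km


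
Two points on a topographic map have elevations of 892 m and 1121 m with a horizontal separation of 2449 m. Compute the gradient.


gradient = (1121 - 892) / 2449 = 229 / 2449 = 0.0935

0.0935


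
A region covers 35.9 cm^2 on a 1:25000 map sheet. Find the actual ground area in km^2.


ground_area = 35.9 * (25000/100)^2 = 2243750.0 m^2 = 2.24375 km^2 ≈ 2.244 km^2

2.244 km^2


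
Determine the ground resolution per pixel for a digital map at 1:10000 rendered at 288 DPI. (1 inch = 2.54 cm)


pixel_cm = 2.54 / 288 ≈ 0.008819 cm
ground = pixel_cm * 10000 / 100 = 2.54 * 10000 / (288 * 100) = 25400 / 28800 ≈ 0.88 m

0.88 m


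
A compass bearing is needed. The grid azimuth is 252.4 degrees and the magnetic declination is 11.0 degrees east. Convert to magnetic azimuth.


magnetic azimuth = grid azimuth - declination (east +ve)
mag_az = 252.4 - 11.0 = 241.4 degrees

241.4 degrees


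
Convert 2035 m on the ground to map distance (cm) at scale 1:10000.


map_cm = 2035 * 100 / 10000 = 20.35 cm

20.35 cm


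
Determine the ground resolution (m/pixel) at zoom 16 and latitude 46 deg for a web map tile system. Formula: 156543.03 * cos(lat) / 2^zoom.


res = 156543.03 * cos(46) / 2^16 = 156543.03 * 0.69465837 / 65536 = 1.66 m/pixel

1.66 m/pixel


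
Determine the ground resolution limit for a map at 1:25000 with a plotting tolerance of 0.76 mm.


ground = 0.76 mm * 25000 / 1000 = 19.0 m

19.0 m


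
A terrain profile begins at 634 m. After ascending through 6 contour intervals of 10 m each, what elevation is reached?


elevation = 634 + 6 * 10 = 694 m

694 m


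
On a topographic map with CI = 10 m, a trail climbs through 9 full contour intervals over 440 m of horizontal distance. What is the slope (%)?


elevation change = 9 * 10 = 90 m
slope = 90 / 440 * 100 = 20.5%

20.5%


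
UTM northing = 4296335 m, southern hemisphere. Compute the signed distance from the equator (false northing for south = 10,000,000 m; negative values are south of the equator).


For southern: actual = 4296335 - 10000000 = -5703665 m

-5703665 m


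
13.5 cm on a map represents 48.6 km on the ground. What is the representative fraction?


ground = 48.6 km = 4860000 cm; RF denominator = ground / map = 4860000 / 13.5 = 360000; RF = 1:360000

1:360000


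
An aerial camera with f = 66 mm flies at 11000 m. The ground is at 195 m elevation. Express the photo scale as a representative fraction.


scale = f / (H - h) = 66 mm / 10805 m = 66 / 10805000 = 1:163712

1:163712


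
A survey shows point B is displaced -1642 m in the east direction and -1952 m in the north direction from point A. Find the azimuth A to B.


az = atan2(-1642, -1952) = -139.9 deg
adjusted to 0-360: 220.1 degrees

220.1 degrees


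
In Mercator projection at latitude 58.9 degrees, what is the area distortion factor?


area_distortion = 1/cos^2(58.9) = 3.748

3.748


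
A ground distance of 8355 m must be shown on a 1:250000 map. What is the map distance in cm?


map_cm = 8355 * 100 / 250000 = 3.342 cm ≈ 3.34 cm

3.34 cm


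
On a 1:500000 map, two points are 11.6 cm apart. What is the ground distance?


ground = 11.6 cm * 500000 / 100 = 58000.0 m = 58.0 km

58.0 km


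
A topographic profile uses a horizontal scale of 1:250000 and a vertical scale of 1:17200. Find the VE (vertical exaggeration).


VE = horizontal_scale / vertical_scale = 250000 / 17200 ≈ 14.5

14.5x


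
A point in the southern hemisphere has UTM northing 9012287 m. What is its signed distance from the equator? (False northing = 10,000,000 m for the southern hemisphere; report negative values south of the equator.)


For southern: actual = 9012287 - 10000000 = -987713 m

-987713 m


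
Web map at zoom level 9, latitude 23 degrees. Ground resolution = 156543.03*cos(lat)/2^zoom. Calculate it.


res = 156543.03 * cos(23) / 2^9 = 156543.03 * 0.92050485 / 512 = 281.44 m/pixel

281.44 m/pixel


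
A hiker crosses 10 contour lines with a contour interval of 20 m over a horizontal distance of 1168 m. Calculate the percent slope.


elevation change = 10 * 20 = 200 m
slope = 200 / 1168 * 100 = 17.1%

17.1%


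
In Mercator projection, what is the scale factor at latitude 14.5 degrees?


SF = 1 / cos(14.5) = 1 / 0.968148 = 1.033

1.033


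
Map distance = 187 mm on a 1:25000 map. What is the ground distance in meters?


ground = 187 mm * 25000 / 1000 = 4675.0 m

4675.0 m


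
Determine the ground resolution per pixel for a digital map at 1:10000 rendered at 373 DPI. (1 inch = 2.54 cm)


pixel_cm = 2.54 / 373 ≈ 0.00681 cm
ground = pixel_cm * 10000 / 100 = 2.54 * 10000 / (373 * 100) = 25400 / 37300 ≈ 0.68 m

0.68 m


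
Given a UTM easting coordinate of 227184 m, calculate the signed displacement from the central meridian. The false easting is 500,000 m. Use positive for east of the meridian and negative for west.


displacement = 227184 - 500000 = -272816 m

-272816 m


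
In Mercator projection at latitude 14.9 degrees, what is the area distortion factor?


area_distortion = 1/cos^2(14.9) = 1.071

1.071


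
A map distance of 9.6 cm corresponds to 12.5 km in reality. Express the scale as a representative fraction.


ground = 12.5 km = 1250000 cm; RF denominator = ground / map = 1250000 / 9.6 ≈ 130208; RF = 1:130208

1:130208


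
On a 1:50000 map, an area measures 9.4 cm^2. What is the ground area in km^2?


ground_area = 9.4 * (50000/100)^2 = 2350000.0 m^2 = 2.35 km^2

2.35 km^2


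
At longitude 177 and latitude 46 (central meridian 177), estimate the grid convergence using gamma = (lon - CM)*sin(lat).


gamma = (177 - 177) * sin(46) = 0 * 0.71934 = 0.0 degrees

0.0 degrees


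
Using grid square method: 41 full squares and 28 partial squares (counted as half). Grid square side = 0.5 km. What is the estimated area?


effective squares = 41 + 28 * 0.5 = 55.0
area = 55.0 * 0.25 = 13.75 km^2

13.75 km^2


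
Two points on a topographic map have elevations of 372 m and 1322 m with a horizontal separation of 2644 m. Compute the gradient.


gradient = (1322 - 372) / 2644 = 950 / 2644 = 0.3593

0.3593


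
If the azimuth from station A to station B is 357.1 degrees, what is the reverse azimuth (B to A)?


back azimuth = (357.1 + 180) mod 360 = 177.1 degrees

177.1 degrees


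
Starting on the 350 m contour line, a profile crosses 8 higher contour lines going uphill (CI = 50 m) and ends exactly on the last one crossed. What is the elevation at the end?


elevation = 350 + 8 * 50 = 750 m

750 m


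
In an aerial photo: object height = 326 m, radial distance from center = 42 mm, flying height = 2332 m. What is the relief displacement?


d = h * r / H = 326 * 42 / 2332 = 5.87 mm

5.87 mm


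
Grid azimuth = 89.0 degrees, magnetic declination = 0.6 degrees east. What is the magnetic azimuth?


magnetic azimuth = grid azimuth - declination (east +ve)
mag_az = 89.0 - 0.6 = 88.4 degrees

88.4 degrees


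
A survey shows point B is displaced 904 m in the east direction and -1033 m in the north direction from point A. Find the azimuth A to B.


az = atan2(904, -1033) = 138.8 deg
adjusted to 0-360: 138.8 degrees

138.8 degrees


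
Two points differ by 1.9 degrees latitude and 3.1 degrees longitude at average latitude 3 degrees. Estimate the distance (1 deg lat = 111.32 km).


dlat_km = 1.9 * 111.32 = 211.508
dlon_km = 3.1 * 111.32 * cos(3) ≈ 344.619
dist = sqrt(211.508^2 + 344.619^2) ≈ 404.3 km

404.3 km


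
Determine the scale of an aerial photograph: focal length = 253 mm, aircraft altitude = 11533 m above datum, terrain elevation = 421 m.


scale = f / (H - h) = 253 mm / 11112 m = 253 / 11112000 = 1:43921

1:43921


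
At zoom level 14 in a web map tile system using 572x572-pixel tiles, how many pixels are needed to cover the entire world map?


tiles per axis = 2^14 = 16384
total tiles = 16384^2 = 268435456
pixels per axis = 16384 * 572 = 9371648
total pixels = 9371648^2 = 87827786235904

87827786235904 pixels


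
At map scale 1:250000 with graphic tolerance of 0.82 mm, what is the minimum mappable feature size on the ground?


ground = 0.82 mm * 250000 / 1000 = 205.0 m

205.0 m


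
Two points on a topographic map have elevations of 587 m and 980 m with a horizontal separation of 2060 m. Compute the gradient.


gradient = (980 - 587) / 2060 = 393 / 2060 = 0.1908

0.1908


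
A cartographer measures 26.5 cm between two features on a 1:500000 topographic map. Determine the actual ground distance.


ground = 26.5 cm * 500000 / 100 = 132500.0 m = 132.5 km

132.5 km


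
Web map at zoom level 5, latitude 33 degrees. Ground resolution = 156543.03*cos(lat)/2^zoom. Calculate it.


res = 156543.03 * cos(33) / 2^5 = 156543.03 * 0.83867057 / 32 = 4102.75 m/pixel

4102.75 m/pixel


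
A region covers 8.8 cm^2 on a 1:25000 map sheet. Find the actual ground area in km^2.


ground_area = 8.8 * (25000/100)^2 = 550000.0 m^2 = 0.55 km^2

0.55 km^2


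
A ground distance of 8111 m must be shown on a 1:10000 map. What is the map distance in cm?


map_cm = 8111 * 100 / 10000 = 81.11 cm

81.11 cm


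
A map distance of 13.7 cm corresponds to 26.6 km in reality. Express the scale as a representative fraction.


ground = 26.6 km = 2660000 cm; RF denominator = ground / map = 2660000 / 13.7 ≈ 194161; RF = 1:194161

1:194161


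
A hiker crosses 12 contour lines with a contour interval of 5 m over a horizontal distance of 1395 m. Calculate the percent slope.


elevation change = 12 * 5 = 60 m
slope = 60 / 1395 * 100 = 4.3%

4.3%


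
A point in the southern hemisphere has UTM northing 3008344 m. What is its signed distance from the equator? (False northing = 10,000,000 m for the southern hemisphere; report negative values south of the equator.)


For southern: actual = 3008344 - 10000000 = -6991656 m

-6991656 m


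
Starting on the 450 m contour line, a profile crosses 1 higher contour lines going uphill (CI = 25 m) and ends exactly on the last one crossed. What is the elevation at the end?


elevation = 450 + 1 * 25 = 475 m

475 m


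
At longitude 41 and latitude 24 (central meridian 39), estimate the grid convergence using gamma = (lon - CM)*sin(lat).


gamma = (41 - 39) * sin(24) = 2 * 0.406737 = 0.813 degrees

0.813 degrees


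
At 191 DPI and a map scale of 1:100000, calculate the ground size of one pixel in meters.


pixel_cm = 2.54 / 191 ≈ 0.013298 cm
ground = pixel_cm * 100000 / 100 = 2.54 * 100000 / (191 * 100) = 254000 / 19100 ≈ 13.3 m

13.3 m


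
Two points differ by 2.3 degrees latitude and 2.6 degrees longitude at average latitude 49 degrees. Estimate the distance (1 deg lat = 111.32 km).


dlat_km = 2.3 * 111.32 = 256.036
dlon_km = 2.6 * 111.32 * cos(49) ≈ 189.884
dist = sqrt(256.036^2 + 189.884^2) ≈ 318.8 km

318.8 km


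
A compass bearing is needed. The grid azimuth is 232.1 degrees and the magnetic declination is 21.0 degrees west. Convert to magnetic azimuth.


magnetic azimuth = grid azimuth - declination (east +ve)
mag_az = 232.1 - -21.0 = 253.1 degrees

253.1 degrees


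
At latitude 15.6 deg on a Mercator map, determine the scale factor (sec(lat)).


SF = 1 / cos(15.6) = 1 / 0.963163 = 1.038

1.038


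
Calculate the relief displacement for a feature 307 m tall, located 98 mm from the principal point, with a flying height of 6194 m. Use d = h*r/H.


d = h * r / H = 307 * 98 / 6194 = 4.86 mm

4.86 mm


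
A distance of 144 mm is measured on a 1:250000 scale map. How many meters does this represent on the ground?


ground = 144 mm * 250000 / 1000 = 36000.0 m

36000.0 m


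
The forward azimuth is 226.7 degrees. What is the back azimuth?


back azimuth = (226.7 + 180) mod 360 = 46.7 degrees

46.7 degrees


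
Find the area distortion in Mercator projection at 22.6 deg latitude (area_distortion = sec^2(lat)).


area_distortion = 1/cos^2(22.6) = 1.173

1.173


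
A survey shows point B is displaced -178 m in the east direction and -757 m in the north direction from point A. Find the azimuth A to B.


az = atan2(-178, -757) = -166.8 deg
adjusted to 0-360: 193.2 degrees

193.2 degrees


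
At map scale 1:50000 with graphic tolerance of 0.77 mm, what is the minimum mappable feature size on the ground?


ground = 0.77 mm * 50000 / 1000 = 38.5 m

38.5 m


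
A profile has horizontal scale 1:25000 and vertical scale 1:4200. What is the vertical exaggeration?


VE = horizontal_scale / vertical_scale = 25000 / 4200 ≈ 6.0

6.0x


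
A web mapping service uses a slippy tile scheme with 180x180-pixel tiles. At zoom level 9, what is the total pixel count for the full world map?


tiles per axis = 2^9 = 512
total tiles = 512^2 = 262144
pixels per axis = 512 * 180 = 92160
total pixels = 92160^2 = 8493465600

8493465600 pixels


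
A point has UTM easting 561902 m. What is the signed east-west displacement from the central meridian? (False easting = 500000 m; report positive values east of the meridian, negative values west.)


displacement = 561902 - 500000 = 61902 m

61902 m


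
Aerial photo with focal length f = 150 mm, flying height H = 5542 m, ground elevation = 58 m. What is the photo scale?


scale = f / (H - h) = 150 mm / 5484 m = 150 / 5484000 = 1:36560

1:36560


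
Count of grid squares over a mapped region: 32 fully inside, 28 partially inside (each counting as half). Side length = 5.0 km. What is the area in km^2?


effective squares = 32 + 28 * 0.5 = 46.0
area = 46.0 * 25.0 = 1150.0 km^2

1150.0 km^2


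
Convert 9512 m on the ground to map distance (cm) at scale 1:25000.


map_cm = 9512 * 100 / 25000 = 38.048 cm ≈ 38.05 cm

38.05 cm


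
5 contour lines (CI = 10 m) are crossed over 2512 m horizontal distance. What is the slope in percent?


elevation change = 5 * 10 = 50 m
slope = 50 / 2512 * 100 = 2.0%

2.0%


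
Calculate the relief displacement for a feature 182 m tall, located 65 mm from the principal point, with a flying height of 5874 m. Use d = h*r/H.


d = h * r / H = 182 * 65 / 5874 = 2.01 mm

2.01 mm


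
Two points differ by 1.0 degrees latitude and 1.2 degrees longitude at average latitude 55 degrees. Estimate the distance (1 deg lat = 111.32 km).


dlat_km = 1.0 * 111.32 = 111.32
dlon_km = 1.2 * 111.32 * cos(55) ≈ 76.621
dist = sqrt(111.32^2 + 76.621^2) ≈ 135.1 km

135.1 km


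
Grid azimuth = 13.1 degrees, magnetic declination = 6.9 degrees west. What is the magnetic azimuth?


magnetic azimuth = grid azimuth - declination (east +ve)
mag_az = 13.1 - -6.9 = 20.0 degrees

20.0 degrees


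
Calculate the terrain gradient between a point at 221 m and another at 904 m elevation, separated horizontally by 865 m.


gradient = (904 - 221) / 865 = 683 / 865 = 0.7896

0.7896


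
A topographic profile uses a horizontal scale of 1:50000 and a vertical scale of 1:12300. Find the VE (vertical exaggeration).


VE = horizontal_scale / vertical_scale = 50000 / 12300 ≈ 4.1

4.1x


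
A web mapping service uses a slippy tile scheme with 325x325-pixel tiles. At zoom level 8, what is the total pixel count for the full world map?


tiles per axis = 2^8 = 256
total tiles = 256^2 = 65536
pixels per axis = 256 * 325 = 83200
total pixels = 83200^2 = 6922240000

6922240000 pixels


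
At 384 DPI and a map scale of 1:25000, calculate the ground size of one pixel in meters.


pixel_cm = 2.54 / 384 ≈ 0.006615 cm
ground = pixel_cm * 25000 / 100 = 2.54 * 25000 / (384 * 100) = 63500 / 38400 ≈ 1.65 m

1.65 m


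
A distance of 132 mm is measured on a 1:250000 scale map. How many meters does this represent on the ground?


ground = 132 mm * 250000 / 1000 = 33000.0 m

33000.0 m


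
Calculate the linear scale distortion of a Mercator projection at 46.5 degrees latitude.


SF = 1 / cos(46.5) = 1 / 0.688355 = 1.453

1.453


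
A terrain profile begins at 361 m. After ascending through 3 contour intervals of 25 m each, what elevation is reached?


elevation = 361 + 3 * 25 = 436 m

436 m


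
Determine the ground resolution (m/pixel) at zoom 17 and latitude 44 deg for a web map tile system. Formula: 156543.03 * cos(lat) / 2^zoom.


res = 156543.03 * cos(44) / 2^17 = 156543.03 * 0.7193398 / 131072 = 0.86 m/pixel

0.86 m/pixel


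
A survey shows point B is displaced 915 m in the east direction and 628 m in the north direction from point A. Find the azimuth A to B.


az = atan2(915, 628) = 55.5 deg
adjusted to 0-360: 55.5 degrees

55.5 degrees


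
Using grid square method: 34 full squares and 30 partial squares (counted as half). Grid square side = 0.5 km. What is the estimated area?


effective squares = 34 + 30 * 0.5 = 49.0
area = 49.0 * 0.25 = 12.25 km^2

12.25 km^2


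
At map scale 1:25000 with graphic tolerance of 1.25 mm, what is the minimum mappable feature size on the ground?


ground = 1.25 mm * 25000 / 1000 = 31.25 m

31.25 m


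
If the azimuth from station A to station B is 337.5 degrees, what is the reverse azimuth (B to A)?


back azimuth = (337.5 + 180) mod 360 = 157.5 degrees

157.5 degrees


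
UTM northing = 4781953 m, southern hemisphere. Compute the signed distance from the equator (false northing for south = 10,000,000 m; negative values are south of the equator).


For southern: actual = 4781953 - 10000000 = -5218047 m

-5218047 m


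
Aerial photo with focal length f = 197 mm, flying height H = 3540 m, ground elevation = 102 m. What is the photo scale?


scale = f / (H - h) = 197 mm / 3438 m = 197 / 3438000 = 1:17452

1:17452


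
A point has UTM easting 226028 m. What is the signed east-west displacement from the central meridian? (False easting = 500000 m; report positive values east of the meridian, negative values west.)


displacement = 226028 - 500000 = -273972 m

-273972 m


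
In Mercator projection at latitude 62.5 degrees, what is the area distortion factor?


area_distortion = 1/cos^2(62.5) = 4.69

4.69


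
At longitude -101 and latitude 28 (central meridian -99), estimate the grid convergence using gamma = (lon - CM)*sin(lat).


gamma = (-101 - -99) * sin(28) = -2 * 0.469472 = -0.939 degrees

-0.939 degrees


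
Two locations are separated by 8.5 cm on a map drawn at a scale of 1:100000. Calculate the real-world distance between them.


ground = 8.5 cm * 100000 / 100 = 8500.0 m = 8.5 km

8.5 km


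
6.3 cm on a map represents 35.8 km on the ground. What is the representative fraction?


ground = 35.8 km = 3580000 cm; RF denominator = ground / map = 3580000 / 6.3 ≈ 568254; RF = 1:568254

1:568254


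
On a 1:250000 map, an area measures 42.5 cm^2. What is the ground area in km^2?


ground_area = 42.5 * (250000/100)^2 = 265625000.0 m^2 = 265.625 km^2

265.625 km^2


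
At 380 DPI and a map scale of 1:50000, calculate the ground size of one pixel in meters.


pixel_cm = 2.54 / 380 ≈ 0.006684 cm
ground = pixel_cm * 50000 / 100 = 2.54 * 50000 / (380 * 100) = 127000 / 38000 ≈ 3.34 m

3.34 m


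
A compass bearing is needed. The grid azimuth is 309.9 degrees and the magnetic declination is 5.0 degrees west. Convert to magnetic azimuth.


magnetic azimuth = grid azimuth - declination (east +ve)
mag_az = 309.9 - -5.0 = 314.9 degrees

314.9 degrees


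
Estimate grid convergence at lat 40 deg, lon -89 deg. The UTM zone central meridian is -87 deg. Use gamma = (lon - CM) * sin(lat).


gamma = (-89 - -87) * sin(40) = -2 * 0.642788 = -1.286 degrees

-1.286 degrees


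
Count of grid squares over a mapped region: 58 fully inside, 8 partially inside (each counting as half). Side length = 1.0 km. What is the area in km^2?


effective squares = 58 + 8 * 0.5 = 62.0
area = 62.0 * 1.0 = 62.0 km^2

62.0 km^2


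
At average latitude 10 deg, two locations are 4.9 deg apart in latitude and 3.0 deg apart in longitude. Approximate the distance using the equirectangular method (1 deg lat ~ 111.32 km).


dlat_km = 4.9 * 111.32 = 545.468
dlon_km = 3.0 * 111.32 * cos(10) ≈ 328.886
dist = sqrt(545.468^2 + 328.886^2) ≈ 636.9 km

636.9 km


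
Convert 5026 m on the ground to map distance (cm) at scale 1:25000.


map_cm = 5026 * 100 / 25000 = 20.104 cm ≈ 20.1 cm

20.1 cm


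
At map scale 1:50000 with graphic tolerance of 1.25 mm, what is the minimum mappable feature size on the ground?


ground = 1.25 mm * 50000 / 1000 = 62.5 m

62.5 m


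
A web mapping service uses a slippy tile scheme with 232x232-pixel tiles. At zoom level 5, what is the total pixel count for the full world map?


tiles per axis = 2^5 = 32
total tiles = 32^2 = 1024
pixels per axis = 32 * 232 = 7424
total pixels = 7424^2 = 55115776

55115776 pixels


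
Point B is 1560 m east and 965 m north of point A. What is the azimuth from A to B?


az = atan2(1560, 965) = 58.3 deg
adjusted to 0-360: 58.3 degrees

58.3 degrees


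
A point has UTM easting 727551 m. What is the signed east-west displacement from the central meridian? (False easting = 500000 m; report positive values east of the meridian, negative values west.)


displacement = 727551 - 500000 = 227551 m

227551 m


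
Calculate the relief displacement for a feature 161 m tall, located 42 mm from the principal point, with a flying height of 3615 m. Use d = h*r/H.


d = h * r / H = 161 * 42 / 3615 = 1.87 mm

1.87 mm
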